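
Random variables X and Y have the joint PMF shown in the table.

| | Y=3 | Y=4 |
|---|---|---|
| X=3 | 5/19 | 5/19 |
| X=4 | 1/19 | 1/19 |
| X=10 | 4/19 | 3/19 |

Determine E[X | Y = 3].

P(Y = 3) = 10/19.
Summing X·P(X=x,Y=y) over the conditioning event gives 59/19.
E[X | Y = 3] = (59/19) / (10/19) = 59/10.

59/10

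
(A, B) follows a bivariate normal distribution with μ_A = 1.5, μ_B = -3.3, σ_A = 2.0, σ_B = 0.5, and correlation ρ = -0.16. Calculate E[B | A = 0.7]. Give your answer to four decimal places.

-3.2680

E[B | A=x] = μ_B + ρ(σ_B/σ_A)(x − μ_A) for jointly normal variables.
E[B | A=0.7] = -3.3 + (-0.16)·(0.5/2.0)·(0.7 − (1.5)) = -3.3 + (-0.04)·(-0.8) = -3.2680.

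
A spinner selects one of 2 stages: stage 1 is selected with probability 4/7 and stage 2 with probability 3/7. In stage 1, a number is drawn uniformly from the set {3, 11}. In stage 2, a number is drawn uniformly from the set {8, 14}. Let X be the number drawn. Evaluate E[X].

61/7

E[X | stage 1] = (3+11)/2 = 7.
E[X | stage 2] = (8+14)/2 = 11.
By the law of total expectation,
E[X] = (4/7)·(7) + (3/7)·(11) = 61/7.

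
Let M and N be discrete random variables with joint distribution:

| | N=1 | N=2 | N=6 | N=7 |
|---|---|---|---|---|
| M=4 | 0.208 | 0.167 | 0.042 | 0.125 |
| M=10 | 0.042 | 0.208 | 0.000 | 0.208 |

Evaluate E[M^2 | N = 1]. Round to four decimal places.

30.1120

P(N = 1) = 0.250.
Σ M^2·P over the event = 16·(0.208) + 100·(0.042) = 7.528.
E[M^2 | N = 1] = (7.528) / (0.250) = 30.1120.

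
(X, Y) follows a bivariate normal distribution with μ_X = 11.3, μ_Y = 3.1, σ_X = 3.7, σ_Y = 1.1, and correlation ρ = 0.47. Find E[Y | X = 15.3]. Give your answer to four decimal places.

3.6589

For a bivariate normal, E[Y | X=x] = μ_Y + ρ·(σ_Y/σ_X)·(x − μ_X).
E[Y | X=15.3] = 3.1 + (0.47)·(1.1/3.7)·(15.3 − (11.3)) = 3.1 + (0.13973)·(4) = 3.6589.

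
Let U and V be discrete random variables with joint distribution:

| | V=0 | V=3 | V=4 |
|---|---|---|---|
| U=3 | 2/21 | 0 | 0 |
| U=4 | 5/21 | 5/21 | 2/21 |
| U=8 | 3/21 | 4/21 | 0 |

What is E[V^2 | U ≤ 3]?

0

P(U ≤ 3) = 2/21.
Σ V^2·P over the event = 0·(2/21) = 0.
E[V^2 | U ≤ 3] = (0) / (2/21) = 0.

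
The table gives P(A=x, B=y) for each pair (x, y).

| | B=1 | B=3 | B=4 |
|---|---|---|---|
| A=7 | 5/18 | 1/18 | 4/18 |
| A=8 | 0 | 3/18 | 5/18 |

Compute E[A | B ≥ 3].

P(B ≥ 3) = 13/18.
Summing A·P(A=x,B=y) over the conditioning event gives 11/2.
E[A | B ≥ 3] = (11/2) / (13/18) = 99/13.

99/13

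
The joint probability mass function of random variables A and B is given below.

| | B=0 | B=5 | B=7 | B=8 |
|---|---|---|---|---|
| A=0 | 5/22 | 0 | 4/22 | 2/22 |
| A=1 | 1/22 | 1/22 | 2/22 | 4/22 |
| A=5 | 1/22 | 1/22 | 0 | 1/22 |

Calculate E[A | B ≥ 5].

P(B ≥ 5) = 15/22.
Σ A·P over the event = 0·(4/22) + 0·(2/22) + 1·(1/22) + 1·(2/22) + 1·(4/22) + 5·(1/22) + 5·(1/22) = 17/22.
E[A | B ≥ 5] = (17/22) / (15/22) = 17/15.

17/15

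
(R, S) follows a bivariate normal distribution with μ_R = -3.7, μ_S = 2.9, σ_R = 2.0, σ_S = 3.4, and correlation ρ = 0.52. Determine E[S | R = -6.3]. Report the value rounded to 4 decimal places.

The regression of S on R has slope ρ·σ_S/σ_R and passes through (μ_R, μ_S).
E[S | R=-6.3] = 2.9 + (0.52)·(3.4/2.0)·(-6.3 − (-3.7)) = 2.9 + (0.884)·(-2.6) = 0.6016.

0.6016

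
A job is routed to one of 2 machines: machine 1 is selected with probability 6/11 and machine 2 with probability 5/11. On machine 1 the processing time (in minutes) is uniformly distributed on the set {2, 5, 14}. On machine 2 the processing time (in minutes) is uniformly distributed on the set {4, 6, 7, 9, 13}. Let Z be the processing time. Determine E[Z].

E[Z | machine 1] = (2+5+14)/3 = 7.
E[Z | machine 2] = (4+6+7+9+13)/5 = 39/5.
By the law of total expectation,
E[Z] = (6/11)·(7) + (5/11)·(39/5) = 81/11.

81/11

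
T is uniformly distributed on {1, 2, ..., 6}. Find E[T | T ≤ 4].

Given T ≤ 4, T is equally likely to be any of {1, 2, 3, 4}.
E[T | T ≤ 4] = (1 + 2 + 3 + 4) / 4 = 5/2.

5/2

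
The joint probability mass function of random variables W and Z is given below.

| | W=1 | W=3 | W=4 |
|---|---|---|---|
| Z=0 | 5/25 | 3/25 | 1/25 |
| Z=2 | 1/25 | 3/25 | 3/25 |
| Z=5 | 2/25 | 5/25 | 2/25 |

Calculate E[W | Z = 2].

22/7

P(Z = 2) = 7/25.
Summing W·P(W=x,Z=y) over the conditioning event gives 22/25.
E[W | Z = 2] = (22/25) / (7/25) = 22/7.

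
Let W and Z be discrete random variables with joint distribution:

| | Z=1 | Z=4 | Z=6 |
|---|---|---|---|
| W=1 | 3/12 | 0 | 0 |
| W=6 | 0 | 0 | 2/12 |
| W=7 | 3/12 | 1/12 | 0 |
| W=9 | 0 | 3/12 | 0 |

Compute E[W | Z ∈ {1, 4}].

29/5

P(Z ∈ {1, 4}) = 5/6.
Σ W·P over the event = 1·(3/12) + 7·(3/12) + 7·(1/12) + 9·(3/12) = 29/6.
E[W | Z ∈ {1, 4}] = (29/6) / (5/6) = 29/5.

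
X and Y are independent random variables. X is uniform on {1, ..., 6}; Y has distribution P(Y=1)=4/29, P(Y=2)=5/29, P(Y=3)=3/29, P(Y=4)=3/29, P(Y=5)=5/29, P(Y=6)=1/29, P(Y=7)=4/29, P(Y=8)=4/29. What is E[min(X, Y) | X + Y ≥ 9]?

95/24

P(X + Y ≥ 9) = 12/29.
Summing min(X,Y)·P(x,y) over outcomes with X + Y ≥ 9 gives 95/58.
E[min(X, Y) | X + Y ≥ 9] = (95/58) / (12/29) = 95/24.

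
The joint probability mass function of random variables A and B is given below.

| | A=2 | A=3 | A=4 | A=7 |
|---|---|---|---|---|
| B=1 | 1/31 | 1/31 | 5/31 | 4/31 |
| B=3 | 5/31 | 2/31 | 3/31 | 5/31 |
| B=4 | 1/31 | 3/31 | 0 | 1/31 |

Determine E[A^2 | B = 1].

P(B = 1) = 11/31.
Σ A^2·P over the event = 4·(1/31) + 9·(1/31) + 16·(5/31) + 49·(4/31) = 289/31.
E[A^2 | B = 1] = (289/31) / (11/31) = 289/11.

289/11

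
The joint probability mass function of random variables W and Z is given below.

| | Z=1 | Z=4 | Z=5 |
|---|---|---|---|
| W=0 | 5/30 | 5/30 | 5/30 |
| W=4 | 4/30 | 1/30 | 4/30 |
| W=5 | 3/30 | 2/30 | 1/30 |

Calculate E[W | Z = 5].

21/10

P(Z = 5) = 1/3.
Σ W·P over the event = 0·(5/30) + 4·(4/30) + 5·(1/30) = 7/10.
E[W | Z = 5] = (7/10) / (1/3) = 21/10.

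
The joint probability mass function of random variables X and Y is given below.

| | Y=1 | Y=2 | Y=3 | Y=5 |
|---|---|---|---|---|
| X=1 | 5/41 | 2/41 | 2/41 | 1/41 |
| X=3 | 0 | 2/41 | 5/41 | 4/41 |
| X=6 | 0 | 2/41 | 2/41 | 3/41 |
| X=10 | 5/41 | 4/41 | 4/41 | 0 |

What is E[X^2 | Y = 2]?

246/5

P(Y = 2) = 10/41.
Σ X^2·P over the event = 1·(2/41) + 9·(2/41) + 36·(2/41) + 100·(4/41) = 12.
E[X^2 | Y = 2] = (12) / (10/41) = 246/5.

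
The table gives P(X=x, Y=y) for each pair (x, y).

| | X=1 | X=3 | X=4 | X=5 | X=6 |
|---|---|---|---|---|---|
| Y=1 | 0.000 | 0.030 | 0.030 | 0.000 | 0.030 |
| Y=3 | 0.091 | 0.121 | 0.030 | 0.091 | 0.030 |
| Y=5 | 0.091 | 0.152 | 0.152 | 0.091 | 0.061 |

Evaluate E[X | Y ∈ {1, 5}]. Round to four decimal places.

3.7143

P(Y ∈ {1, 5}) = 0.637.
Σ X·P over the event = 1·(0.091) + 3·(0.030) + 3·(0.152) + 4·(0.030) + 4·(0.152) + 5·(0.091) + 6·(0.030) + 6·(0.061) = 2.366.
E[X | Y ∈ {1, 5}] = (2.366) / (0.637) = 3.7143.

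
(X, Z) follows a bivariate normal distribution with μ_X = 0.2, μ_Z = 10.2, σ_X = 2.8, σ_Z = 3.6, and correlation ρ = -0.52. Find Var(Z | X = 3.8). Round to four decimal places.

9.4556

For a bivariate normal, Var(Z | X=x) = σ_Z²(1 − ρ²).
Var(Z | X=3.8) = (3.6)²·(1 − (-0.52)²) = 12.96·0.7296 = 9.4556.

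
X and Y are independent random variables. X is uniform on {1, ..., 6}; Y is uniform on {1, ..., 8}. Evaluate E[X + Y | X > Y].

P(X > Y) = 5/16.
Summing (X+Y)·P(x,y) over outcomes with X > Y gives 35/16.
E[X + Y | X > Y] = (35/16) / (5/16) = 7.

7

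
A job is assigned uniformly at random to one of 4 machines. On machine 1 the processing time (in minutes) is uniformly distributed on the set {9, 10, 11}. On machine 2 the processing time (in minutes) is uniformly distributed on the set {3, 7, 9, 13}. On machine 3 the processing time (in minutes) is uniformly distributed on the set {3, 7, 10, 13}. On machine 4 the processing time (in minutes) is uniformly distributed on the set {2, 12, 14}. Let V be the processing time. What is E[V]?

427/48

E[V | machine 1] = (9+10+11)/3 = 10.
E[V | machine 2] = (3+7+9+13)/4 = 8.
E[V | machine 3] = (3+7+10+13)/4 = 33/4.
E[V | machine 4] = (2+12+14)/3 = 28/3.
E[V] = (1/4)·(10) + (1/4)·(8) + (1/4)·(33/4) + (1/4)·(28/3) = 427/48.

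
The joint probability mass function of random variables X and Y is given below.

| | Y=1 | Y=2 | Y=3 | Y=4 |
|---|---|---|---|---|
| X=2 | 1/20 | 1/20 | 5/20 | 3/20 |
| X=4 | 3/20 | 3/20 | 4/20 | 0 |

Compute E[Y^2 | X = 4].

51/10

P(X = 4) = 1/2.
Σ Y^2·P over the event = 1·(3/20) + 4·(3/20) + 9·(4/20) = 51/20.
E[Y^2 | X = 4] = (51/20) / (1/2) = 51/10.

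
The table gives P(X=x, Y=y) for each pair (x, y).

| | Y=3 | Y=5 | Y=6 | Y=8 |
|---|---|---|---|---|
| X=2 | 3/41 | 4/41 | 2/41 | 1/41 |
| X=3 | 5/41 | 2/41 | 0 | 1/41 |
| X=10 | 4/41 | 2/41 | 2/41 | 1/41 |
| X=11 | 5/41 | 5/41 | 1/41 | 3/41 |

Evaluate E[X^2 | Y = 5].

839/13

P(Y = 5) = 13/41.
Σ X^2·P over the event = 4·(4/41) + 9·(2/41) + 100·(2/41) + 121·(5/41) = 839/41.
E[X^2 | Y = 5] = (839/41) / (13/41) = 839/13.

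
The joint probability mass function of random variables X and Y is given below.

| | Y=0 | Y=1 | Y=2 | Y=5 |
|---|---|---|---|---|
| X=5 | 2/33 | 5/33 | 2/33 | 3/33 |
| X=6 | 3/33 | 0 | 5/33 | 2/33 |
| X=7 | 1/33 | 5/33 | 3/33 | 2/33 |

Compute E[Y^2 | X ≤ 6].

79/11

P(X ≤ 6) = 2/3.
Σ Y^2·P over the event = 0·(2/33) + 1·(5/33) + 4·(2/33) + 25·(3/33) + 0·(3/33) + 4·(5/33) + 25·(2/33) = 158/33.
E[Y^2 | X ≤ 6] = (158/33) / (2/3) = 79/11.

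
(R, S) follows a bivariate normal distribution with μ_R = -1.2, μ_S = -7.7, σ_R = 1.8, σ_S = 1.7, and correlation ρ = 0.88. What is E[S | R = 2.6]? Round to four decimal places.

E[S | R=x] = μ_S + ρ(σ_S/σ_R)(x − μ_R) for jointly normal variables.
E[S | R=2.6] = -7.7 + (0.88)·(1.7/1.8)·(2.6 − (-1.2)) = -7.7 + (0.83111)·(3.8) = -4.5418.

-4.5418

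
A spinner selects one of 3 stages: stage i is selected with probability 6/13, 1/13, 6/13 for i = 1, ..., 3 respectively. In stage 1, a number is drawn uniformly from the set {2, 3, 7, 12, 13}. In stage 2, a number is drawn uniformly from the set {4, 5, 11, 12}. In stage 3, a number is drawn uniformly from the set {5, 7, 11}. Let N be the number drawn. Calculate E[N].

E[N | stage 1] = (2+3+7+12+13)/5 = 37/5.
E[N | stage 2] = (4+5+11+12)/4 = 8.
E[N | stage 3] = (5+7+11)/3 = 23/3.
By the law of total expectation,
E[N] = (6/13)·(37/5) + (1/13)·(8) + (6/13)·(23/3) = 492/65.

492/65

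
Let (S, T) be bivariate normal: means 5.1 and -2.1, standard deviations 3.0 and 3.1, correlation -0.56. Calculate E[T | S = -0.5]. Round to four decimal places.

For a bivariate normal, E[T | S=x] = μ_T + ρ·(σ_T/σ_S)·(x − μ_S).
E[T | S=-0.5] = -2.1 + (-0.56)·(3.1/3.0)·(-0.5 − (5.1)) = -2.1 + (-0.578667)·(-5.6) = 1.1405.

1.1405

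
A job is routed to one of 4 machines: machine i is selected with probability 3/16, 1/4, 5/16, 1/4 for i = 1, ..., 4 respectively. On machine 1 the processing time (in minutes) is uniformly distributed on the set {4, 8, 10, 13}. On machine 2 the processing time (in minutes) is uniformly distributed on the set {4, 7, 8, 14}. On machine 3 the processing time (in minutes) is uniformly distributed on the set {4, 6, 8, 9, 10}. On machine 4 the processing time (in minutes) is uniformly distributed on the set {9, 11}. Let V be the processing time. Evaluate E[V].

545/64

E[V | machine 1] = (4+8+10+13)/4 = 35/4.
E[V | machine 2] = (4+7+8+14)/4 = 33/4.
E[V | machine 3] = (4+6+8+9+10)/5 = 37/5.
E[V | machine 4] = (9+11)/2 = 10.
By the law of total expectation,
E[V] = (3/16)·(35/4) + (1/4)·(33/4) + (5/16)·(37/5) + (1/4)·(10) = 545/64.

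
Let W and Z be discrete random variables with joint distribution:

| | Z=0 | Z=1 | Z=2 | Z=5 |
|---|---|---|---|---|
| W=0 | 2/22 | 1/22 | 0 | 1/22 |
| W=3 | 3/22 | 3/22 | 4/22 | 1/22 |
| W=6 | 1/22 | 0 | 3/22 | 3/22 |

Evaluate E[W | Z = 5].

P(Z = 5) = 5/22.
Σ W·P over the event = 0·(1/22) + 3·(1/22) + 6·(3/22) = 21/22.
E[W | Z = 5] = (21/22) / (5/22) = 21/5.

21/5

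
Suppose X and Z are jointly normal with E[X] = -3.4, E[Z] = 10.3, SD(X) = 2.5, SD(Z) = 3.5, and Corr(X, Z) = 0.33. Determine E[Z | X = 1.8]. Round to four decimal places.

12.7024

E[Z | X=x] = μ_Z + ρ(σ_Z/σ_X)(x − μ_X) for jointly normal variables.
E[Z | X=1.8] = 10.3 + (0.33)·(3.5/2.5)·(1.8 − (-3.4)) = 10.3 + (0.462)·(5.2) = 12.7024.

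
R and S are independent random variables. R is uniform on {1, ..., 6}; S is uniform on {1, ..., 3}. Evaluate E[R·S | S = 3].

Outcomes with S = 3: (1,3), (2,3), (3,3), (4,3), (5,3), (6,3), each with probability 1/18.
E[R·S | S = 3] = (3 + 6 + 9 + 12 + 15 + 18) / 6 = 21/2.

21/2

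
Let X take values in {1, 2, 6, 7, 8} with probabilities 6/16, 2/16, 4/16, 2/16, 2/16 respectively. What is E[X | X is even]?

11/2

P(X is even) = 1/2.
Σ over the event: 2·1/8 + 6·1/4 + 8·1/8 = 11/4.
E[X | X is even] = (11/4) / (1/2) = 11/2.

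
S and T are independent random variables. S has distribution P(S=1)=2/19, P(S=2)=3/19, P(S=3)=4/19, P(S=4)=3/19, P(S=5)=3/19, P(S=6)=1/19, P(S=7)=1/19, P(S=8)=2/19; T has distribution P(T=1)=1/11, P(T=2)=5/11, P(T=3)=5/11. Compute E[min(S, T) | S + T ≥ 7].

224/89

P(S + T ≥ 7) = 89/209.
Summing min(S,T)·P(x,y) over outcomes with S + T ≥ 7 gives 224/209.
E[min(S, T) | S + T ≥ 7] = (224/209) / (89/209) = 224/89.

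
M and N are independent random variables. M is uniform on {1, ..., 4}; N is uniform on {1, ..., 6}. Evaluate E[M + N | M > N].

Outcomes with M > N: (2,1), (3,1), (3,2), (4,1), (4,2), (4,3), each with probability 1/24.
E[M + N | M > N] = (3 + 4 + 5 + 5 + 6 + 7) / 6 = 5.

5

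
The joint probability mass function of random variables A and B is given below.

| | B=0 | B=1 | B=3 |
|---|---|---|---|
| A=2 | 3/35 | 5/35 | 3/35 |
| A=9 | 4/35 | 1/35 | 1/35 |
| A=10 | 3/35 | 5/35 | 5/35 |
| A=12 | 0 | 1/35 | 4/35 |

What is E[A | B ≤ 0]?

P(B ≤ 0) = 2/7.
Σ A·P over the event = 2·(3/35) + 9·(4/35) + 10·(3/35) = 72/35.
E[A | B ≤ 0] = (72/35) / (2/7) = 36/5.

36/5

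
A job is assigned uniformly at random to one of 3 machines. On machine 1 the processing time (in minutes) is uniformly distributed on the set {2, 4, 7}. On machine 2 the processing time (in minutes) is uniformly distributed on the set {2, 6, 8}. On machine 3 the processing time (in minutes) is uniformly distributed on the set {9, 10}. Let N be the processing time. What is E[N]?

115/18

E[N | machine 1] = (2+4+7)/3 = 13/3.
E[N | machine 2] = (2+6+8)/3 = 16/3.
E[N | machine 3] = (9+10)/2 = 19/2.
E[N] = (1/3)·(13/3) + (1/3)·(16/3) + (1/3)·(19/2) = 115/18.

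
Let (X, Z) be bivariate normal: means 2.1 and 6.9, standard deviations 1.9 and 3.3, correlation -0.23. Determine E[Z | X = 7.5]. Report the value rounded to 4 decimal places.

The regression of Z on X has slope ρ·σ_Z/σ_X and passes through (μ_X, μ_Z).
E[Z | X=7.5] = 6.9 + (-0.23)·(3.3/1.9)·(7.5 − (2.1)) = 6.9 + (-0.399474)·(5.4) = 4.7428.

4.7428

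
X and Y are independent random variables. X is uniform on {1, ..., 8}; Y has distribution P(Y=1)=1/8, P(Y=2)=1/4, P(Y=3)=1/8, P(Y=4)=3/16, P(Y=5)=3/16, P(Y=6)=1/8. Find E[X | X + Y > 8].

P(X + Y > 8) = 55/128.
Summing X·P(x,y) over outcomes with X + Y > 8 gives 11/4.
E[X | X + Y > 8] = (11/4) / (55/128) = 32/5.

32/5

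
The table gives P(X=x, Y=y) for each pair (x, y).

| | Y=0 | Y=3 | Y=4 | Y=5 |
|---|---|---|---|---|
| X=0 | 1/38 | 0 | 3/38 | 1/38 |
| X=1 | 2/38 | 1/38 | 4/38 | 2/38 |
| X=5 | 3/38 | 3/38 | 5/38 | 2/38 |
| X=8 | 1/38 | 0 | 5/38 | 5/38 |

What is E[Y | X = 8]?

P(X = 8) = 11/38.
Σ Y·P over the event = 0·(1/38) + 4·(5/38) + 5·(5/38) = 45/38.
E[Y | X = 8] = (45/38) / (11/38) = 45/11.

45/11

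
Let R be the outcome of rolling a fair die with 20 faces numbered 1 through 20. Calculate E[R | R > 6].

P(R > 6) = 7/10.
E[R | R > 6] = (189/20) / (7/10) = 27/2.

27/2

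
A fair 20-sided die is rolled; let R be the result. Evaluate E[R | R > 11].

Given R > 11, R is equally likely to be any of {12, 13, 14, 15, 16, 17, 18, 19, 20}.
E[R | R > 11] = (12 + 13 + 14 + 15 + 16 + 17 + 18 + 19 + 20) / 9 = 16.

16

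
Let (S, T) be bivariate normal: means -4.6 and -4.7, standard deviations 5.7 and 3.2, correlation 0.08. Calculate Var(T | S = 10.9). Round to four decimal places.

For a bivariate normal, Var(T | S=x) = σ_T²(1 − ρ²).
Var(T | S=10.9) = (3.2)²·(1 − (0.08)²) = 10.24·0.9936 = 10.1745.

10.1745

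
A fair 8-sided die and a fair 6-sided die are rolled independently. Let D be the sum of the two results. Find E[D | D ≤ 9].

P(D ≤ 9) = 11/16.
Σ over the event: 2·1/48 + 3·1/24 + 4·1/16 + 5·1/12 + 6·5/48 + 7·1/8 + 8·1/8 + 9·1/8 = 107/24.
E[D | D ≤ 9] = (107/24) / (11/16) = 214/33.

214/33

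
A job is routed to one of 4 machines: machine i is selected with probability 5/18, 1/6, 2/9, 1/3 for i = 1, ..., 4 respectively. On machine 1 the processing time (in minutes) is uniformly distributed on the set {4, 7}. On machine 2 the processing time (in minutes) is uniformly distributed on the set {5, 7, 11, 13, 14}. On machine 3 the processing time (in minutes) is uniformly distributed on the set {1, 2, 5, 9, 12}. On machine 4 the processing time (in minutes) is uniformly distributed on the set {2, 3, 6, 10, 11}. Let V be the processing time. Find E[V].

E[V | machine 1] = (4+7)/2 = 11/2.
E[V | machine 2] = (5+7+11+13+14)/5 = 10.
E[V | machine 3] = (1+2+5+9+12)/5 = 29/5.
E[V | machine 4] = (2+3+6+10+11)/5 = 32/5.
E[V] = (5/18)·(11/2) + (1/6)·(10) + (2/9)·(29/5) + (1/3)·(32/5) = 397/60.

397/60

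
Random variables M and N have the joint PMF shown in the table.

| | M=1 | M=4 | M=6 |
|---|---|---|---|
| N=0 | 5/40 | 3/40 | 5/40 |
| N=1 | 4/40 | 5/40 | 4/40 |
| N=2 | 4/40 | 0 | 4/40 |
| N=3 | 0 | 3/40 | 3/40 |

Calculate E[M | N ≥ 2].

P(N ≥ 2) = 7/20.
Σ M·P over the event = 1·(4/40) + 4·(3/40) + 6·(4/40) + 6·(3/40) = 29/20.
E[M | N ≥ 2] = (29/20) / (7/20) = 29/7.

29/7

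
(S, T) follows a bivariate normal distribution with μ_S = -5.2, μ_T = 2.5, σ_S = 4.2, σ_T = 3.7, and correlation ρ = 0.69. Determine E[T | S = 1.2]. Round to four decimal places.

6.3903

E[T | S=x] = μ_T + ρ(σ_T/σ_S)(x − μ_S) for jointly normal variables.
E[T | S=1.2] = 2.5 + (0.69)·(3.7/4.2)·(1.2 − (-5.2)) = 2.5 + (0.60786)·(6.4) = 6.3903.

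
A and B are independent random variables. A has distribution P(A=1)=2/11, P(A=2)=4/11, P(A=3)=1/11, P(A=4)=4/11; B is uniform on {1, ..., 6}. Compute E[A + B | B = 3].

P(B = 3) = 1/6.
Summing (A+B)·P(x,y) over outcomes with B = 3 gives 31/33.
E[A + B | B = 3] = (31/33) / (1/6) = 62/11.

62/11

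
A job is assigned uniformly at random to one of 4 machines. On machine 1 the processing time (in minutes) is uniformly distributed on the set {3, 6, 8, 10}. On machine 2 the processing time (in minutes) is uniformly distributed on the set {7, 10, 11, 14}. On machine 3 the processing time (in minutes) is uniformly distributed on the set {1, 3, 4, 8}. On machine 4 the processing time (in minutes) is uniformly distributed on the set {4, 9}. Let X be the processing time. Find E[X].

111/16

E[X | machine 1] = (3+6+8+10)/4 = 27/4.
E[X | machine 2] = (7+10+11+14)/4 = 21/2.
E[X | machine 3] = (1+3+4+8)/4 = 4.
E[X | machine 4] = (4+9)/2 = 13/2.
By the law of total expectation,
E[X] = (1/4)·(27/4) + (1/4)·(21/2) + (1/4)·(4) + (1/4)·(13/2) = 111/16.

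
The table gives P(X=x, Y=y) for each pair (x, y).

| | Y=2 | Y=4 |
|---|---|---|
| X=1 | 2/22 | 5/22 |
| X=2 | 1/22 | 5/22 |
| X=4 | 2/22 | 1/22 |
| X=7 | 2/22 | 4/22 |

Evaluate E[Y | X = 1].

P(X = 1) = 7/22.
Summing Y·P(X=x,Y=y) over the conditioning event gives 12/11.
E[Y | X = 1] = (12/11) / (7/22) = 24/7.

24/7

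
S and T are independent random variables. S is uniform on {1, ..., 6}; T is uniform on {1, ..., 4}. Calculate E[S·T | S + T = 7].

Outcomes with S + T = 7: (3,4), (4,3), (5,2), (6,1), each with probability 1/24.
E[S·T | S + T = 7] = (12 + 12 + 10 + 6) / 4 = 10.

10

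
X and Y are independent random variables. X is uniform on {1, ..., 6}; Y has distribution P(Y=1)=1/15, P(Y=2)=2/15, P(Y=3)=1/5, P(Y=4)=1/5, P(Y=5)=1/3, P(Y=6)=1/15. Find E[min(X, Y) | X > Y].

P(X > Y) = 11/30.
Summing min(X,Y)·P(x,y) over outcomes with X > Y gives 97/90.
E[min(X, Y) | X > Y] = (97/90) / (11/30) = 97/33.

97/33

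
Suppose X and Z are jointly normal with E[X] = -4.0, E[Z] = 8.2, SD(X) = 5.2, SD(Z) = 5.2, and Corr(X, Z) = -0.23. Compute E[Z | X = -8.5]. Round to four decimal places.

The regression of Z on X has slope ρ·σ_Z/σ_X and passes through (μ_X, μ_Z).
E[Z | X=-8.5] = 8.2 + (-0.23)·(5.2/5.2)·(-8.5 − (-4.0)) = 8.2 + (-0.23)·(-4.5) = 9.2350.

9.2350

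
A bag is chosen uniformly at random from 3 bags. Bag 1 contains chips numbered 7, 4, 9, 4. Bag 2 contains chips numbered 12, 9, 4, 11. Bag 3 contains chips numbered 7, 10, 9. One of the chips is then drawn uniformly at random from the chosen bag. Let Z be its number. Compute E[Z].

E[Z | bag 1] = (7+4+9+4)/4 = 6.
E[Z | bag 2] = (12+9+4+11)/4 = 9.
E[Z | bag 3] = (7+10+9)/3 = 26/3.
E[Z] = (1/3)·(6) + (1/3)·(9) + (1/3)·(26/3) = 71/9.

71/9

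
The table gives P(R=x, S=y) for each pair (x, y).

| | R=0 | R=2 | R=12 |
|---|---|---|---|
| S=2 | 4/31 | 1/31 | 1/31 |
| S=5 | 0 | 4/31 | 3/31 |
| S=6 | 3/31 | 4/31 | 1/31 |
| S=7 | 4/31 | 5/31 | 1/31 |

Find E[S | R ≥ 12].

5

P(R ≥ 12) = 6/31.
Σ S·P over the event = 2·(1/31) + 5·(3/31) + 6·(1/31) + 7·(1/31) = 30/31.
E[S | R ≥ 12] = (30/31) / (6/31) = 5.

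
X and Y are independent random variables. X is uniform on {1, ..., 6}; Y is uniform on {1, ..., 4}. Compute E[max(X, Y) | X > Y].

P(X > Y) = 7/12.
Summing max(X,Y)·P(x,y) over outcomes with X > Y gives 8/3.
E[max(X, Y) | X > Y] = (8/3) / (7/12) = 32/7.

32/7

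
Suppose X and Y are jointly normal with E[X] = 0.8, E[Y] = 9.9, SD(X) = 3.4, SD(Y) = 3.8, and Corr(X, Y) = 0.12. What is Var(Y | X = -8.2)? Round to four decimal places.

Var(Y | X=x) = (1 − ρ²)·σ_Y².
Var(Y | X=-8.2) = (3.8)²·(1 − (0.12)²) = 14.44·0.9856 = 14.2321.

14.2321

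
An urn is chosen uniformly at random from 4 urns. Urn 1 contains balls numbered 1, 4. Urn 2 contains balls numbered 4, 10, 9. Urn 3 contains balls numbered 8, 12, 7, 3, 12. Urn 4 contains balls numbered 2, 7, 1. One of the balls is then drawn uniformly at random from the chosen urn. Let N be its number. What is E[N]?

219/40

E[N | urn 1] = (1+4)/2 = 5/2.
E[N | urn 2] = (4+10+9)/3 = 23/3.
E[N | urn 3] = (8+12+7+3+12)/5 = 42/5.
E[N | urn 4] = (2+7+1)/3 = 10/3.
E[N] = (1/4)·(5/2) + (1/4)·(23/3) + (1/4)·(42/5) + (1/4)·(10/3) = 219/40.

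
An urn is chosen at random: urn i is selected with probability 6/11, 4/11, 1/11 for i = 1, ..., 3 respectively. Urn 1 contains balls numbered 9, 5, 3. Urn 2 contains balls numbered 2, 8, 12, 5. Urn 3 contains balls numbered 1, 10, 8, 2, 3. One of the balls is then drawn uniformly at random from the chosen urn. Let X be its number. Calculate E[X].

329/55

E[X | urn 1] = (9+5+3)/3 = 17/3.
E[X | urn 2] = (2+8+12+5)/4 = 27/4.
E[X | urn 3] = (1+10+8+2+3)/5 = 24/5.
By the law of total expectation,
E[X] = (6/11)·(17/3) + (4/11)·(27/4) + (1/11)·(24/5) = 329/55.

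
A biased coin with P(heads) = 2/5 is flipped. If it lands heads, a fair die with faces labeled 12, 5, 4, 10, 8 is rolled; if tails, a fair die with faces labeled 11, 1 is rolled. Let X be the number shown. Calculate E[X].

E[X | heads] = (12+5+4+10+8)/5 = 39/5.
E[X | tails] = (11+1)/2 = 6.
By the law of total expectation,
E[X] = (2/5)·(39/5) + (3/5)·(6) = 168/25.

168/25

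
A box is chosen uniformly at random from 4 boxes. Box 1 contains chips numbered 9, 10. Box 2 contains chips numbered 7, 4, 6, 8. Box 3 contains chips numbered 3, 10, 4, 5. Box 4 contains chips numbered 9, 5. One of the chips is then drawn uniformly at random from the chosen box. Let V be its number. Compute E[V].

E[V | box 1] = (9+10)/2 = 19/2.
E[V | box 2] = (7+4+6+8)/4 = 25/4.
E[V | box 3] = (3+10+4+5)/4 = 11/2.
E[V | box 4] = (9+5)/2 = 7.
By the law of total expectation,
E[V] = (1/4)·(19/2) + (1/4)·(25/4) + (1/4)·(11/2) + (1/4)·(7) = 113/16.

113/16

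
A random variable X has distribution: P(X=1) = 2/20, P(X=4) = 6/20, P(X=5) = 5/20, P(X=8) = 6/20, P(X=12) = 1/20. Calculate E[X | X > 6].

60/7

P(X > 6) = 7/20.
Σ over the event: 8·3/10 + 12·1/20 = 3.
E[X | X > 6] = (3) / (7/20) = 60/7.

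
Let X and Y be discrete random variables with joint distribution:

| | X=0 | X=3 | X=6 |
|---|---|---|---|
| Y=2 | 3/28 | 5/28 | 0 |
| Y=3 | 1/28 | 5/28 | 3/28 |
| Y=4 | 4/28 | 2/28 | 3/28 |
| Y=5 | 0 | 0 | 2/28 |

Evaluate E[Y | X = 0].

P(X = 0) = 2/7.
Σ Y·P over the event = 2·(3/28) + 3·(1/28) + 4·(4/28) = 25/28.
E[Y | X = 0] = (25/28) / (2/7) = 25/8.

25/8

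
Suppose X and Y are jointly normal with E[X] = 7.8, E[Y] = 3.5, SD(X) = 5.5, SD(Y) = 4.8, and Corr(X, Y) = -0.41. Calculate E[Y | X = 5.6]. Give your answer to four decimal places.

4.2872

For a bivariate normal, E[Y | X=x] = μ_Y + ρ·(σ_Y/σ_X)·(x − μ_X).
E[Y | X=5.6] = 3.5 + (-0.41)·(4.8/5.5)·(5.6 − (7.8)) = 3.5 + (-0.35782)·(-2.2) = 4.2872.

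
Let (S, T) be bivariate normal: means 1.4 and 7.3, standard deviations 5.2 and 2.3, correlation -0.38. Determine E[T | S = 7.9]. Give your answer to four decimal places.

6.2075

E[T | S=x] = μ_T + ρ(σ_T/σ_S)(x − μ_S) for jointly normal variables.
E[T | S=7.9] = 7.3 + (-0.38)·(2.3/5.2)·(7.9 − (1.4)) = 7.3 + (-0.16808)·(6.5) = 6.2075.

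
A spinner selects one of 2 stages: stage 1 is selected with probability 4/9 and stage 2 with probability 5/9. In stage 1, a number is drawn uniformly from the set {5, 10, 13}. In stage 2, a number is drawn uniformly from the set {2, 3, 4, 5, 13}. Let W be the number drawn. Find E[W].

E[W | stage 1] = (5+10+13)/3 = 28/3.
E[W | stage 2] = (2+3+4+5+13)/5 = 27/5.
E[W] = (4/9)·(28/3) + (5/9)·(27/5) = 193/27.

193/27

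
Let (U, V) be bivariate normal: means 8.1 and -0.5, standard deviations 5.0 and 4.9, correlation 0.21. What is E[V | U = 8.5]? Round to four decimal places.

-0.4177

E[V | U=x] = μ_V + ρ(σ_V/σ_U)(x − μ_U) for jointly normal variables.
E[V | U=8.5] = -0.5 + (0.21)·(4.9/5.0)·(8.5 − (8.1)) = -0.5 + (0.2058)·(0.4) = -0.4177.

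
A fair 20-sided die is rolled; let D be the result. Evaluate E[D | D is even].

Given D is even, D is equally likely to be any of {2, 4, 6, 8, 10, 12, 14, 16, 18, 20}.
E[D | D is even] = (2 + 4 + 6 + 8 + 10 + 12 + 14 + 16 + 18 + 20) / 10 = 11.

11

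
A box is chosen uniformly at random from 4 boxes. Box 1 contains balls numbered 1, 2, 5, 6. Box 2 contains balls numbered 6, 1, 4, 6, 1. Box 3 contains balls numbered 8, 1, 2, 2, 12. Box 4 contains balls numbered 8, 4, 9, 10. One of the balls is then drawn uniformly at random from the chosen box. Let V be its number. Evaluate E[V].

397/80

E[V | box 1] = (1+2+5+6)/4 = 7/2.
E[V | box 2] = (6+1+4+6+1)/5 = 18/5.
E[V | box 3] = (8+1+2+2+12)/5 = 5.
E[V | box 4] = (8+4+9+10)/4 = 31/4.
By the law of total expectation,
E[V] = (1/4)·(7/2) + (1/4)·(18/5) + (1/4)·(5) + (1/4)·(31/4) = 397/80.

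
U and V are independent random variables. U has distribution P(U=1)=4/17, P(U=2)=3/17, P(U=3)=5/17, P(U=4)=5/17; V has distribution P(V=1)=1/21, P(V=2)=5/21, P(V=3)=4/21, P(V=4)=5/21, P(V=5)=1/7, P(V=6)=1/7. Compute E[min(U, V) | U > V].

173/83

P(U > V) = 83/357.
Summing min(U,V)·P(x,y) over outcomes with U > V gives 173/357.
E[min(U, V) | U > V] = (173/357) / (83/357) = 173/83.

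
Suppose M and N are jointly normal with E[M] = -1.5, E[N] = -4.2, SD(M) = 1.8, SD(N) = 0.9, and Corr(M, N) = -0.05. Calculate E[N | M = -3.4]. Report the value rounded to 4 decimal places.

For a bivariate normal, E[N | M=x] = μ_N + ρ·(σ_N/σ_M)·(x − μ_M).
E[N | M=-3.4] = -4.2 + (-0.05)·(0.9/1.8)·(-3.4 − (-1.5)) = -4.2 + (-0.025)·(-1.9) = -4.1525.

-4.1525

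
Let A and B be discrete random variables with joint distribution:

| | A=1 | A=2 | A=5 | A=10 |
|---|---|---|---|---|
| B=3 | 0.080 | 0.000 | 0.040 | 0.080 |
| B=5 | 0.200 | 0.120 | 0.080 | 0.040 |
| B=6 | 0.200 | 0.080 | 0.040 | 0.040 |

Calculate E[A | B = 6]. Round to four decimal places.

P(B = 6) = 0.360.
Σ A·P over the event = 1·(0.200) + 2·(0.080) + 5·(0.040) + 10·(0.040) = 0.960.
E[A | B = 6] = (0.960) / (0.360) = 2.6667.

2.6667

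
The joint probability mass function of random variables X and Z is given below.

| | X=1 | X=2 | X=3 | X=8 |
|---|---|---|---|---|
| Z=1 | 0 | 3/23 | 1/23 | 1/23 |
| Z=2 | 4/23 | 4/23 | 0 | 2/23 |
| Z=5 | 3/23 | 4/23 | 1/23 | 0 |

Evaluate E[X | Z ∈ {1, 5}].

31/13

P(Z ∈ {1, 5}) = 13/23.
Σ X·P over the event = 1·(3/23) + 2·(3/23) + 2·(4/23) + 3·(1/23) + 3·(1/23) + 8·(1/23) = 31/23.
E[X | Z ∈ {1, 5}] = (31/23) / (13/23) = 31/13.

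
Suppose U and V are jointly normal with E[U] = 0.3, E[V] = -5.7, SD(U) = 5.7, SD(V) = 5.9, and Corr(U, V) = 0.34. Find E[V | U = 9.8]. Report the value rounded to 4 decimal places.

-2.3567

For a bivariate normal, E[V | U=x] = μ_V + ρ·(σ_V/σ_U)·(x − μ_U).
E[V | U=9.8] = -5.7 + (0.34)·(5.9/5.7)·(9.8 − (0.3)) = -5.7 + (0.35193)·(9.5) = -2.3567.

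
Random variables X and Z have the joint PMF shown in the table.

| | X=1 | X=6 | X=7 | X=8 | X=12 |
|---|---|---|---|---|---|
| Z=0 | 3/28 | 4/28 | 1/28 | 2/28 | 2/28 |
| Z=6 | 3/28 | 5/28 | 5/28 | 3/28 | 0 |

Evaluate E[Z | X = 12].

0

P(X = 12) = 1/14.
Σ Z·P over the event = 0·(2/28) = 0.
E[Z | X = 12] = (0) / (1/14) = 0.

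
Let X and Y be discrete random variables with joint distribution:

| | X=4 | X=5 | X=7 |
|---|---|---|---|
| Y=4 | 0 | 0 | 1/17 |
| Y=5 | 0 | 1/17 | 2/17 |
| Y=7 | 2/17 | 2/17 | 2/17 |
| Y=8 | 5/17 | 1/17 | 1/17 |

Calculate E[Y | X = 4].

54/7

P(X = 4) = 7/17.
Σ Y·P over the event = 7·(2/17) + 8·(5/17) = 54/17.
E[Y | X = 4] = (54/17) / (7/17) = 54/7.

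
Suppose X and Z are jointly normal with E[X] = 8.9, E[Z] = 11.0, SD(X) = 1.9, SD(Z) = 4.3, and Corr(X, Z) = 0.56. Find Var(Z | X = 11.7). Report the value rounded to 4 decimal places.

The conditional variance in a bivariate normal is σ_Z²(1 − ρ²), independent of x.
Var(Z | X=11.7) = (4.3)²·(1 − (0.56)²) = 18.49·0.6864 = 12.6915.

12.6915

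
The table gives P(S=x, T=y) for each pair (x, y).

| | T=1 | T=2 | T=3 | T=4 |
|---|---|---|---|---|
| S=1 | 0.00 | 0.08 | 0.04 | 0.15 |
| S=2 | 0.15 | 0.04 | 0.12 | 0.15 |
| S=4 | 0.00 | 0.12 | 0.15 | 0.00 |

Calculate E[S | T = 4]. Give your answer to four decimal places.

1.5000

P(T = 4) = 0.30.
Σ S·P over the event = 1·(0.15) + 2·(0.15) = 0.45.
E[S | T = 4] = (0.45) / (0.30) = 1.5000.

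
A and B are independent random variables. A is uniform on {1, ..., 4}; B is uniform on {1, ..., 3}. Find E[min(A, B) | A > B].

5/3

Outcomes with A > B: (2,1), (3,1), (3,2), (4,1), (4,2), (4,3), each with probability 1/12.
E[min(A, B) | A > B] = (1 + 1 + 2 + 1 + 2 + 3) / 6 = 5/3.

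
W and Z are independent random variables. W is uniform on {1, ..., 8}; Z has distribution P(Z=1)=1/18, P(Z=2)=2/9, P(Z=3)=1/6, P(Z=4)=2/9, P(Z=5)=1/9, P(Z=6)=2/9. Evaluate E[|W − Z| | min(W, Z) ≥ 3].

11/6

P(min(W, Z) ≥ 3) = 13/24.
Summing |W−Z|·P(x,y) over outcomes with min(W, Z) ≥ 3 gives 143/144.
E[|W − Z| | min(W, Z) ≥ 3] = (143/144) / (13/24) = 11/6.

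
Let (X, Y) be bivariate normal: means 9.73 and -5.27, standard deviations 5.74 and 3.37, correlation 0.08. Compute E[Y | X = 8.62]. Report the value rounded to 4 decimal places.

-5.3221

For a bivariate normal, E[Y | X=x] = μ_Y + ρ·(σ_Y/σ_X)·(x − μ_X).
E[Y | X=8.62] = -5.27 + (0.08)·(3.37/5.74)·(8.62 − (9.73)) = -5.27 + (0.046969)·(-1.11) = -5.3221.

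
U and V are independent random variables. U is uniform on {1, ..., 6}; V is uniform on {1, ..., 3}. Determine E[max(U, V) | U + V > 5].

Outcomes with U + V > 5: (3,3), (4,2), (4,3), (5,1), (5,2), (5,3), (6,1), (6,2), (6,3), each with probability 1/18.
E[max(U, V) | U + V > 5] = (3 + 4 + 4 + 5 + 5 + 5 + 6 + 6 + 6) / 9 = 44/9.

44/9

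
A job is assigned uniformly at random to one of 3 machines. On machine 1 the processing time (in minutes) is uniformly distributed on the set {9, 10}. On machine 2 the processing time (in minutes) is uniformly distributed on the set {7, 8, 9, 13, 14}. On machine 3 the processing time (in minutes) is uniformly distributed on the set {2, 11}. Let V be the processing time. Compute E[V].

E[V | machine 1] = (9+10)/2 = 19/2.
E[V | machine 2] = (7+8+9+13+14)/5 = 51/5.
E[V | machine 3] = (2+11)/2 = 13/2.
By the law of total expectation,
E[V] = (1/3)·(19/2) + (1/3)·(51/5) + (1/3)·(13/2) = 131/15.

131/15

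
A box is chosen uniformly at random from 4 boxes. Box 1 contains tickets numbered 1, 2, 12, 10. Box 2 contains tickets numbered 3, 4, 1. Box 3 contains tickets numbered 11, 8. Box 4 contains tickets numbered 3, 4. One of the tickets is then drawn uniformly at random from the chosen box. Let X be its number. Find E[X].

263/48

E[X | box 1] = (1+2+12+10)/4 = 25/4.
E[X | box 2] = (3+4+1)/3 = 8/3.
E[X | box 3] = (11+8)/2 = 19/2.
E[X | box 4] = (3+4)/2 = 7/2.
E[X] = (1/4)·(25/4) + (1/4)·(8/3) + (1/4)·(19/2) + (1/4)·(7/2) = 263/48.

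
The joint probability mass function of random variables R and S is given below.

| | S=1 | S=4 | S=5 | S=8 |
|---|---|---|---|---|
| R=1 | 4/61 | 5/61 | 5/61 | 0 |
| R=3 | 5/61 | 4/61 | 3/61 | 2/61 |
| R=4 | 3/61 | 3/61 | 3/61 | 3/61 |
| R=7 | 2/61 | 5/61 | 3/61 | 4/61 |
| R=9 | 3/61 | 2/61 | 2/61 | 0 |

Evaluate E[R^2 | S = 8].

262/9

P(S = 8) = 9/61.
Σ R^2·P over the event = 9·(2/61) + 16·(3/61) + 49·(4/61) = 262/61.
E[R^2 | S = 8] = (262/61) / (9/61) = 262/9.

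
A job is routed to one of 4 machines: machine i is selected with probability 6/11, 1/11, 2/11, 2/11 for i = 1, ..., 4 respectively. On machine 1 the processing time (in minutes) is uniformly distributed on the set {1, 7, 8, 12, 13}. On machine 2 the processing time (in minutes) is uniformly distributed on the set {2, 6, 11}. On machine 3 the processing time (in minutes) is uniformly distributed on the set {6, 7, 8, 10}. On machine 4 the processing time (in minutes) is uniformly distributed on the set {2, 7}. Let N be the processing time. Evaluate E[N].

2401/330

E[N | machine 1] = (1+7+8+12+13)/5 = 41/5.
E[N | machine 2] = (2+6+11)/3 = 19/3.
E[N | machine 3] = (6+7+8+10)/4 = 31/4.
E[N | machine 4] = (2+7)/2 = 9/2.
By the law of total expectation,
E[N] = (6/11)·(41/5) + (1/11)·(19/3) + (2/11)·(31/4) + (2/11)·(9/2) = 2401/330.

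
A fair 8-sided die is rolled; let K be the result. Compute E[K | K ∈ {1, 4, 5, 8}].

P(K ∈ {1, 4, 5, 8}) = 1/2.
Σ over the event: 1·1/8 + 4·1/8 + 5·1/8 + 8·1/8 = 9/4.
E[K | K ∈ {1, 4, 5, 8}] = (9/4) / (1/2) = 9/2.

9/2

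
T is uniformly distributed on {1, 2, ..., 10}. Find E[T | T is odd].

5

Given T is odd, T is equally likely to be any of {1, 3, 5, 7, 9}.
E[T | T is odd] = (1 + 3 + 5 + 7 + 9) / 5 = 5.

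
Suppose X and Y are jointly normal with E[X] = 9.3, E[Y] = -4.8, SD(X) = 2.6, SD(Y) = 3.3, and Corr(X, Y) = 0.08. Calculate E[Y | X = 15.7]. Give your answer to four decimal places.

-4.1502

For a bivariate normal, E[Y | X=x] = μ_Y + ρ·(σ_Y/σ_X)·(x − μ_X).
E[Y | X=15.7] = -4.8 + (0.08)·(3.3/2.6)·(15.7 − (9.3)) = -4.8 + (0.101538)·(6.4) = -4.1502.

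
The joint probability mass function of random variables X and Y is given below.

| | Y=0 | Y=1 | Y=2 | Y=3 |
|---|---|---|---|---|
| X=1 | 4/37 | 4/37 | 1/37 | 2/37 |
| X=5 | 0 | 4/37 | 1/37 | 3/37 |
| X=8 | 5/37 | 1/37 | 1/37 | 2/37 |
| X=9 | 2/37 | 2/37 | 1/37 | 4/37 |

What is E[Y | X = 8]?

P(X = 8) = 9/37.
Σ Y·P over the event = 0·(5/37) + 1·(1/37) + 2·(1/37) + 3·(2/37) = 9/37.
E[Y | X = 8] = (9/37) / (9/37) = 1.

1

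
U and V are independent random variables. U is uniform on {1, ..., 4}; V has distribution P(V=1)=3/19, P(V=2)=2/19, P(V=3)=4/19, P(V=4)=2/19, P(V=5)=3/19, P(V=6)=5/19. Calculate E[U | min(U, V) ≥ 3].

7/2

P(min(U, V) ≥ 3) = 7/19.
Summing U·P(x,y) over outcomes with min(U, V) ≥ 3 gives 49/38.
E[U | min(U, V) ≥ 3] = (49/38) / (7/19) = 7/2.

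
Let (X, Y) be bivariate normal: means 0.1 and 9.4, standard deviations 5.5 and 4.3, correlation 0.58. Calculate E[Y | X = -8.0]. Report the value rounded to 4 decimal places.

The regression of Y on X has slope ρ·σ_Y/σ_X and passes through (μ_X, μ_Y).
E[Y | X=-8.0] = 9.4 + (0.58)·(4.3/5.5)·(-8.0 − (0.1)) = 9.4 + (0.453455)·(-8.1) = 5.7270.

5.7270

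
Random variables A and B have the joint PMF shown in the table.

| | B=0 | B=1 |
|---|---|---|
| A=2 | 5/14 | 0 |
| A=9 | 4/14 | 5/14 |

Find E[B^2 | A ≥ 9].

P(A ≥ 9) = 9/14.
Σ B^2·P over the event = 0·(4/14) + 1·(5/14) = 5/14.
E[B^2 | A ≥ 9] = (5/14) / (9/14) = 5/9.

5/9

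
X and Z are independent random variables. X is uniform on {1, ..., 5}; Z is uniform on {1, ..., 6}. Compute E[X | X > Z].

Outcomes with X > Z: (2,1), (3,1), (3,2), (4,1), (4,2), (4,3), (5,1), (5,2), (5,3), (5,4), each with probability 1/30.
E[X | X > Z] = (2 + 3 + 3 + 4 + 4 + 4 + 5 + 5 + 5 + 5) / 10 = 4.

4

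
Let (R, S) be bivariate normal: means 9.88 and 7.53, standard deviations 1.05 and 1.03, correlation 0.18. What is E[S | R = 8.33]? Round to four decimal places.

7.2563

For a bivariate normal, E[S | R=x] = μ_S + ρ·(σ_S/σ_R)·(x − μ_R).
E[S | R=8.33] = 7.53 + (0.18)·(1.03/1.05)·(8.33 − (9.88)) = 7.53 + (0.17657)·(-1.55) = 7.2563.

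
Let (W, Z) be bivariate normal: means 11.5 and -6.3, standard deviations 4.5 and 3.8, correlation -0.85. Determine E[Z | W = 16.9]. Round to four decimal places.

The regression of Z on W has slope ρ·σ_Z/σ_W and passes through (μ_W, μ_Z).
E[Z | W=16.9] = -6.3 + (-0.85)·(3.8/4.5)·(16.9 − (11.5)) = -6.3 + (-0.71778)·(5.4) = -10.1760.

-10.1760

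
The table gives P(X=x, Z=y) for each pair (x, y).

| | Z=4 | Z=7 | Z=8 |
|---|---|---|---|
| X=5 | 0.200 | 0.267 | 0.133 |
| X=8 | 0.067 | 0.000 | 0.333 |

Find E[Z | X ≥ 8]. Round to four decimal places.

P(X ≥ 8) = 0.400.
Σ Z·P over the event = 4·(0.067) + 8·(0.333) = 2.932.
E[Z | X ≥ 8] = (2.932) / (0.400) = 7.3300.

7.3300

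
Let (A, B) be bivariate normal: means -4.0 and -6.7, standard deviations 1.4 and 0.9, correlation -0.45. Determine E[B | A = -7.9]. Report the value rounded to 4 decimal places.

For a bivariate normal, E[B | A=x] = μ_B + ρ·(σ_B/σ_A)·(x − μ_A).
E[B | A=-7.9] = -6.7 + (-0.45)·(0.9/1.4)·(-7.9 − (-4.0)) = -6.7 + (-0.28929)·(-3.9) = -5.5718.

-5.5718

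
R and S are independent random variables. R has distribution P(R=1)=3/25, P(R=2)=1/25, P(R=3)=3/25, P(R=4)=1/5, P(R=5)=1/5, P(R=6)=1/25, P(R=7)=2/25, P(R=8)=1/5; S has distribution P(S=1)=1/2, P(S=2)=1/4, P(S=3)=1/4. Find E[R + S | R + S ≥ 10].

125/12

P(R + S ≥ 10) = 3/25.
Summing (R+S)·P(x,y) over outcomes with R + S ≥ 10 gives 5/4.
E[R + S | R + S ≥ 10] = (5/4) / (3/25) = 125/12.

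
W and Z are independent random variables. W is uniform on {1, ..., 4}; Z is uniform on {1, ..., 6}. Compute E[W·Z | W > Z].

Outcomes with W > Z: (2,1), (3,1), (3,2), (4,1), (4,2), (4,3), each with probability 1/24.
E[W·Z | W > Z] = (2 + 3 + 6 + 4 + 8 + 12) / 6 = 35/6.

35/6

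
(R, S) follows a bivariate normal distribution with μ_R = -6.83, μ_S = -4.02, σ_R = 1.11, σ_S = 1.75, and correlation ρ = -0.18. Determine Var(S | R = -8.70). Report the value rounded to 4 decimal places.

2.9633

Var(S | R=x) = (1 − ρ²)·σ_S².
Var(S | R=-8.70) = (1.75)²·(1 − (-0.18)²) = 3.0625·0.9676 = 2.9633.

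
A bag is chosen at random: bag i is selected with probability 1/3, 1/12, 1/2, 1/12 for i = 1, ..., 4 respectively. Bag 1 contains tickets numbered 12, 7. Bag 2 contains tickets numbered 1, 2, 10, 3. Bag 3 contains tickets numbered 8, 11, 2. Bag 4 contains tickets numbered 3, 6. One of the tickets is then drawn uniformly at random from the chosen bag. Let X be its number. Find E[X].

59/8

E[X | bag 1] = (12+7)/2 = 19/2.
E[X | bag 2] = (1+2+10+3)/4 = 4.
E[X | bag 3] = (8+11+2)/3 = 7.
E[X | bag 4] = (3+6)/2 = 9/2.
E[X] = (1/3)·(19/2) + (1/12)·(4) + (1/2)·(7) + (1/12)·(9/2) = 59/8.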